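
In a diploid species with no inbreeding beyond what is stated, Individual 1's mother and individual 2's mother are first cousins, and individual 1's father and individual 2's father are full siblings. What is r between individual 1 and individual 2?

Wright's path rule: contributions from independent ancestry routes add.
Individual 1 and individual 2 are related in two ways: second cousins through their mothers (r = 1/32) and first cousins through their fathers (r = 1/8).
r = 1/32 + 1/8 = 0.15625.

0.15625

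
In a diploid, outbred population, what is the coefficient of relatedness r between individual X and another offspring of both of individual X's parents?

Each parent–offspring link contributes a factor of 1/2, and independent paths through distinct common ancestors add.
Full sibs share both parents — two paths of length 2: r = 2·(1/2)^2 = 1/2.

0.5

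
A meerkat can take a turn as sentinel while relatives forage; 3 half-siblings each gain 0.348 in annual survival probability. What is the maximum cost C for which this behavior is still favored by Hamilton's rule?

0.261

r to a half-sibling = 0.25 (half-sibs share one parent — one path of length 2: r = (1/2)^2 = 1/4).
Hamilton's rule: n·r·B > C, so the trait is favored while C < n·r·B = 3·0.25·0.348 = 0.261.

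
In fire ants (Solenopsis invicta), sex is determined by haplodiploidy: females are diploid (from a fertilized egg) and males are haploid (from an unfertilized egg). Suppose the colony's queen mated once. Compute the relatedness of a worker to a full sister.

0.75

Haplodiploid full sisters inherit their father's entire haploid genome identically (contributing 1/2) and on average half of their mother's contribution (1/2 · 1/2 = 1/4); r = 1/2 + 1/4 = 3/4.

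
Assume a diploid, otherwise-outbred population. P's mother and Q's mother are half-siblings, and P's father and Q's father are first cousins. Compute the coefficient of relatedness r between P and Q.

0.09375

With two independent routes of shared ancestry, r is the sum of the two contributions.
P and Q are related in two ways: half first cousins through their mothers (r = 1/16) and second cousins through their fathers (r = 1/32).
r = 1/16 + 1/32 = 0.09375.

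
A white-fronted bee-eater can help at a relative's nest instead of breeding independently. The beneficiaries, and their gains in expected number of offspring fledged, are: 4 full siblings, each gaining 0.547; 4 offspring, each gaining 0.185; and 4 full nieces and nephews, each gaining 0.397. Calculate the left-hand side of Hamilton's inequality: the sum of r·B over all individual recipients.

1.861

r to a full sibling = 0.5 (full sibs share both parents — two paths of length 2: r = 2·(1/2)^2 = 1/2).
r to an offspring = 1/2 (one parent–offspring link: r = (1/2)^1 = 1/2).
r to a full niece or nephew = 0.25 (full aunt/uncle↔niece/nephew: two paths of length 3 through the shared grandparent pair: r = 2·(1/2)^3 = 1/4).
Summing one r·B term per recipient: 4·0.5·0.547 + 4·0.5·0.185 + 4·0.25·0.397 = 1.861.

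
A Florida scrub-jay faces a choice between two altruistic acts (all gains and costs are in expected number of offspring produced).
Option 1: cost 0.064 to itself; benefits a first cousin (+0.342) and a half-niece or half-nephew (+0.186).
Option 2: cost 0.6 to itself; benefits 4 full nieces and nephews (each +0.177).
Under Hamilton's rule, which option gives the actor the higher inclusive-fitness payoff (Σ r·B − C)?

Option 1: r to a first cousin = 0.125.
Option 1: r to a half-niece or half-nephew = 0.125.
Option 1: Σ r·B − C = (1·0.125·0.342 + 1·0.125·0.186) − 0.064 = 0.002.
Option 2: r to a full niece or nephew = 0.25.
Option 2: Σ r·B − C = (4·0.25·0.177) − 0.6 = -0.423.
Option 1 has the higher net inclusive-fitness payoff.

Option 1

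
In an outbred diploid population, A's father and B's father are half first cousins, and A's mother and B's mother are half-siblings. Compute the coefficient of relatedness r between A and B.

0.078125

Relatedness sums over independent paths through distinct common ancestors.
A and B are related in two ways: half second cousins through their fathers (r = 1/64) and half first cousins through their mothers (r = 1/16).
r = 1/64 + 1/16 = 0.078125.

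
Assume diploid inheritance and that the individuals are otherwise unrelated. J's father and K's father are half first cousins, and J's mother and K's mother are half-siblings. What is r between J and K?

0.078125

Relatedness sums over independent paths through distinct common ancestors.
J and K are related in two ways: half second cousins through their fathers (r = 1/64) and half first cousins through their mothers (r = 1/16).
r = 1/64 + 1/16 = 5/64 = 0.078125.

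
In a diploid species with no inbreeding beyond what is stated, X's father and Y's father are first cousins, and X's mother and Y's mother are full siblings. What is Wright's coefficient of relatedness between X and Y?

Independent pedigree routes through distinct common ancestors add.
X and Y are related in two ways: second cousins through their fathers (r = 1/32) and first cousins through their mothers (r = 1/8).
r = 1/32 + 1/8 = 0.15625.

0.15625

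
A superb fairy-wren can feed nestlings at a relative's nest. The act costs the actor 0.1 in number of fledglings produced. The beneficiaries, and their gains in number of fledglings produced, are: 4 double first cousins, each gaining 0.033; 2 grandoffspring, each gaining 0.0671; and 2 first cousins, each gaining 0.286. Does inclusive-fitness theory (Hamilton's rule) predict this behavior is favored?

Hamilton's rule: the trait is favored when the sum of r·B over every recipient exceeds the actor's cost C.
r to a double first cousin = 0.25 (double first cousins share both grandparent pairs — four paths of length 4: r = 4·(1/2)^4 = 1/4).
r to a grandoffspring = 1/4 (two parent–offspring links: r = (1/2)^2 = 1/4).
r to a first cousin = 1/8 (first cousins share one grandparent pair — two paths of length 4: r = 2·(1/2)^4 = 1/8).
Summing one r·B term per recipient: 4·0.25·0.033 + 2·0.25·0.0671 + 2·0.125·0.286 = 0.13805.
0.13805 > 0.1: the indirect benefit exceeds the cost.

Yes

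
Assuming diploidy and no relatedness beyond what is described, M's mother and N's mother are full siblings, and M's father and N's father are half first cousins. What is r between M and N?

0.140625

Relatedness sums over independent paths through distinct common ancestors.
M and N are related in two ways: first cousins through their mothers (r = 1/8) and half second cousins through their fathers (r = 1/64).
r = 1/8 + 1/64 = 0.140625.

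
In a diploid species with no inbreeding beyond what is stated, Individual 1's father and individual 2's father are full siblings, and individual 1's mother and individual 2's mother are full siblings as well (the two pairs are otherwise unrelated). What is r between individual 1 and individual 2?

0.25

Relatedness sums over independent paths through distinct common ancestors.
Individual 1 and individual 2 are related in two ways: first cousins through their fathers (r = 1/8) and first cousins through their mothers (r = 1/8) — i.e. double first cousins.
r = 1/8 + 1/8 = 1/4 = 0.25.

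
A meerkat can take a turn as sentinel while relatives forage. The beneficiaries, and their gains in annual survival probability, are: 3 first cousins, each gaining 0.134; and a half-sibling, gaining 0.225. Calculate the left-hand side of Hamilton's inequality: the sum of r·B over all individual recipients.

0.1065

r to a first cousin = 0.125 (first cousins share one grandparent pair — two paths of length 4: r = 2·(1/2)^4 = 1/8).
r to a half-sibling = 0.25 (half-sibs share one parent — one path of length 2: r = (1/2)^2 = 1/4).
Summing one r·B term per recipient: 3·0.125·0.134 + 1·0.25·0.225 = 0.1065.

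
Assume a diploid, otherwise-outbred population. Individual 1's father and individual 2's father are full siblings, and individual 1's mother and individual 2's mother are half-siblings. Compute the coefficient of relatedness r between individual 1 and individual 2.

0.1875

Relatedness sums over independent paths through distinct common ancestors.
Individual 1 and individual 2 are related in two ways: first cousins through their fathers (r = 1/8) and half first cousins through their mothers (r = 1/16).
r = 1/8 + 1/16 = 0.1875.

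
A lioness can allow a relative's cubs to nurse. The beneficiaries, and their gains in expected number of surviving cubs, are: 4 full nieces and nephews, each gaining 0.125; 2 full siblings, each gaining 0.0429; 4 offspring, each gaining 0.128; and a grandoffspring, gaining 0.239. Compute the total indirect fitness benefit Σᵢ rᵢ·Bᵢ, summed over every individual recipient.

0.48365

r to a full niece or nephew = 0.25 (full aunt/uncle↔niece/nephew: two paths of length 3 through the shared grandparent pair: r = 2·(1/2)^3 = 1/4).
r to a full sibling = 1/2 (full sibs share both parents — two paths of length 2: r = 2·(1/2)^2 = 1/2).
r to an offspring = 0.5 (one parent–offspring link: r = (1/2)^1 = 1/2).
r to a grandoffspring = 0.25 (two parent–offspring links: r = (1/2)^2 = 1/4).
Summing one r·B term per recipient: 4·0.25·0.125 + 2·0.5·0.0429 + 4·0.5·0.128 + 1·0.25·0.239 = 0.48365.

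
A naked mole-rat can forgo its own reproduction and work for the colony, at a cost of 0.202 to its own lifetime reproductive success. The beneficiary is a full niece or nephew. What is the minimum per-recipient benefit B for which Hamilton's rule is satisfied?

r to a full niece or nephew = 1/4 (full aunt/uncle↔niece/nephew: two paths of length 3 through the shared grandparent pair: r = 2·(1/2)^3 = 1/4).
Hamilton's rule with n recipients of equal r: n·r·B > C, so B > C/(n·r) = 0.202/(1·0.25) = 0.808.

0.808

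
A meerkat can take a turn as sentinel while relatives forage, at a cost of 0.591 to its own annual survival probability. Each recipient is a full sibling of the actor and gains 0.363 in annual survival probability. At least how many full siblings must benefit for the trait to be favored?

4

r to a full sibling = 1/2 (full sibs share both parents — two paths of length 2: r = 2·(1/2)^2 = 1/2).
Hamilton's rule: n·r·B > C  ⇒  n > C/(r·B) = 0.591/(0.5·0.363) = 3.256.
The smallest integer exceeding 3.256 is 4.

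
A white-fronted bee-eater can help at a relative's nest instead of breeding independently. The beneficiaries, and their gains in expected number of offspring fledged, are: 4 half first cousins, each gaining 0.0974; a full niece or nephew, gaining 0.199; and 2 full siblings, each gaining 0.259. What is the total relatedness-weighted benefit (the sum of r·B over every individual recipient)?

0.3331

r to a half first cousin = 1/16 (half first cousins share one grandparent — one path of length 4: r = (1/2)^4 = 1/16).
r to a full niece or nephew = 0.25 (full aunt/uncle↔niece/nephew: two paths of length 3 through the shared grandparent pair: r = 2·(1/2)^3 = 1/4).
r to a full sibling = 1/2 (full sibs share both parents — two paths of length 2: r = 2·(1/2)^2 = 1/2).
Summing one r·B term per recipient: 4·0.0625·0.0974 + 1·0.25·0.199 + 2·0.5·0.259 = 0.3331.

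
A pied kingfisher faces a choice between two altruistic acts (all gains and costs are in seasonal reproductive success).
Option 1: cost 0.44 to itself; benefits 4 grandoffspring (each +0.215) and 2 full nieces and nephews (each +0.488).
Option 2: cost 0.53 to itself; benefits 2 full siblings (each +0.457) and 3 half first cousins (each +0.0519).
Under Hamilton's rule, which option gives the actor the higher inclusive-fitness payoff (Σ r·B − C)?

Option 1: r to a grandoffspring = 0.25.
Option 1: r to a full niece or nephew = 0.25.
Option 1: Σ r·B − C = (4·0.25·0.215 + 2·0.25·0.488) − 0.44 = 0.019.
Option 2: r to a full sibling = 0.5.
Option 2: r to a half first cousin = 0.0625.
Option 2: Σ r·B − C = (2·0.5·0.457 + 3·0.0625·0.0519) − 0.53 = -0.06326875.
Option 1 has the higher net inclusive-fitness payoff.

Option 1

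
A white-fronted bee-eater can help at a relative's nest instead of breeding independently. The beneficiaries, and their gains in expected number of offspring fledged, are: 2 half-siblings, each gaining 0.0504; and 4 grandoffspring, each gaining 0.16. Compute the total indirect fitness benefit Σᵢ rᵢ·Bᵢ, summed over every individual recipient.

0.1852

r to a half-sibling = 0.25 (half-sibs share one parent — one path of length 2: r = (1/2)^2 = 1/4).
r to a grandoffspring = 0.25 (two parent–offspring links: r = (1/2)^2 = 1/4).
Summing one r·B term per recipient: 2·0.25·0.0504 + 4·0.25·0.16 = 0.1852.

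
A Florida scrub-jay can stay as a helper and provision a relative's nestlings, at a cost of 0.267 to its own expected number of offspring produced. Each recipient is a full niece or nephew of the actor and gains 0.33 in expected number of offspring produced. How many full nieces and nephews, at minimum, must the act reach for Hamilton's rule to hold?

r to a full niece or nephew = 1/4 (full aunt/uncle↔niece/nephew: two paths of length 3 through the shared grandparent pair: r = 2·(1/2)^3 = 1/4).
Hamilton's rule: n·r·B > C  ⇒  n > C/(r·B) = 0.267/(0.25·0.33) = 3.236.
The smallest integer exceeding 3.236 is 4.

4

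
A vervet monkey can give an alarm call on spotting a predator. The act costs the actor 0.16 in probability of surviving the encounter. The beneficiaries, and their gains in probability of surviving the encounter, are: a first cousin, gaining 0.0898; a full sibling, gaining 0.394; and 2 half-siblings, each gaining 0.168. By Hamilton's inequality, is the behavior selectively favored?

Yes

Hamilton's rule: the trait is favored when the sum of r·B over every recipient exceeds the actor's cost C.
r to a first cousin = 0.125 (first cousins share one grandparent pair — two paths of length 4: r = 2·(1/2)^4 = 1/8).
r to a full sibling = 1/2 (full sibs share both parents — two paths of length 2: r = 2·(1/2)^2 = 1/2).
r to a half-sibling = 1/4 (half-sibs share one parent — one path of length 2: r = (1/2)^2 = 1/4).
Summing one r·B term per recipient: 1·0.125·0.0898 + 1·0.5·0.394 + 2·0.25·0.168 = 0.292225.
0.292225 > 0.16: the indirect benefit exceeds the cost.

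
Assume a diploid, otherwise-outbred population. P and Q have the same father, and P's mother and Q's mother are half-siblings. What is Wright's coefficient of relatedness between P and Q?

With two independent routes of shared ancestry, r is the sum of the two contributions.
P and Q are related in two ways: half-sibs through their shared father (r = 1/4) and half first cousins through their mothers (r = 1/16).
r = 1/4 + 1/16 = 0.3125.

0.3125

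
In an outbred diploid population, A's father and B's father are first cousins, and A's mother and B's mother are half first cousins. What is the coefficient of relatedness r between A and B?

Wright's path rule: contributions from independent ancestry routes add.
A and B are related in two ways: second cousins through their fathers (r = 1/32) and half second cousins through their mothers (r = 1/64).
r = 1/32 + 1/64 = 3/64 = 0.046875.

0.046875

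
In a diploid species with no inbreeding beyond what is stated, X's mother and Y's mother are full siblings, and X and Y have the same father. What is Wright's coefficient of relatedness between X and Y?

0.375

Wright's path rule: contributions from independent ancestry routes add.
X and Y are related in two ways: first cousins through their mothers (r = 1/8) and half-sibs through their shared father (r = 1/4).
r = 1/8 + 1/4 = 0.375.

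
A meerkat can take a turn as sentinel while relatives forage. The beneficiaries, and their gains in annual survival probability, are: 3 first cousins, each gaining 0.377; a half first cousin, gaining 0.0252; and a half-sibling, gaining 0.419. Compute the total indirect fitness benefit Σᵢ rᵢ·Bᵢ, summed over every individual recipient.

r to a first cousin = 0.125 (first cousins share one grandparent pair — two paths of length 4: r = 2·(1/2)^4 = 1/8).
r to a half first cousin = 1/16 (half first cousins share one grandparent — one path of length 4: r = (1/2)^4 = 1/16).
r to a half-sibling = 1/4 (half-sibs share one parent — one path of length 2: r = (1/2)^2 = 1/4).
Summing one r·B term per recipient: 3·0.125·0.377 + 1·0.0625·0.0252 + 1·0.25·0.419 = 0.2477.

0.2477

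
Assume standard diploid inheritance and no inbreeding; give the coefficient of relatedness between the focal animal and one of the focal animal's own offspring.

Each parent–offspring link contributes a factor of 1/2, and independent paths through distinct common ancestors add.
One parent–offspring link: r = (1/2)^1 = 1/2.

0.5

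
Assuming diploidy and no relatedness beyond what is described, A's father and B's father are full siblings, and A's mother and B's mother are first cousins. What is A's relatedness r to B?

0.15625

With two independent routes of shared ancestry, r is the sum of the two contributions.
A and B are related in two ways: first cousins through their fathers (r = 1/8) and second cousins through their mothers (r = 1/32).
r = 1/8 + 1/32 = 5/32 = 0.15625.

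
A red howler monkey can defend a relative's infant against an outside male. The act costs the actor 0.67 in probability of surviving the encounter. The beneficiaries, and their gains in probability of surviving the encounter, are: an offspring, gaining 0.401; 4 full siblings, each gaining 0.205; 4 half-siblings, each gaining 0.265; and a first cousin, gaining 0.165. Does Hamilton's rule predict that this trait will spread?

Yes

Hamilton's rule: the trait is favored when the sum of r·B over every recipient exceeds the actor's cost C.
r to an offspring = 0.5 (one parent–offspring link: r = (1/2)^1 = 1/2).
r to a full sibling = 1/2 (full sibs share both parents — two paths of length 2: r = 2·(1/2)^2 = 1/2).
r to a half-sibling = 1/4 (half-sibs share one parent — one path of length 2: r = (1/2)^2 = 1/4).
r to a first cousin = 1/8 (first cousins share one grandparent pair — two paths of length 4: r = 2·(1/2)^4 = 1/8).
Summing one r·B term per recipient: 1·0.5·0.401 + 4·0.5·0.205 + 4·0.25·0.265 + 1·0.125·0.165 = 0.896125.
0.896125 > 0.67: the indirect benefit exceeds the cost.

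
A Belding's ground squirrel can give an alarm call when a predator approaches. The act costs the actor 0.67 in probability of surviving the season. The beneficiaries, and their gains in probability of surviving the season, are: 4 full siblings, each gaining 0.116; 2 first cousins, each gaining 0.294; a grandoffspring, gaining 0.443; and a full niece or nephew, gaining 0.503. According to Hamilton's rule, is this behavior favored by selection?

No

Hamilton's rule: the trait is favored when the sum of r·B over every recipient exceeds the actor's cost C.
r to a full sibling = 1/2 (full sibs share both parents — two paths of length 2: r = 2·(1/2)^2 = 1/2).
r to a first cousin = 1/8 (first cousins share one grandparent pair — two paths of length 4: r = 2·(1/2)^4 = 1/8).
r to a grandoffspring = 1/4 (two parent–offspring links: r = (1/2)^2 = 1/4).
r to a full niece or nephew = 1/4 (full aunt/uncle↔niece/nephew: two paths of length 3 through the shared grandparent pair: r = 2·(1/2)^3 = 1/4).
Summing one r·B term per recipient: 4·0.5·0.116 + 2·0.125·0.294 + 1·0.25·0.443 + 1·0.25·0.503 = 0.542.
0.542 < 0.67: the indirect benefit is less than the cost.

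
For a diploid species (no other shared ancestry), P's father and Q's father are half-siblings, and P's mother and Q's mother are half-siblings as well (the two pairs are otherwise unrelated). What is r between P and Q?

Relatedness sums over independent paths through distinct common ancestors.
P and Q are related in two ways: half first cousins through their fathers (r = 1/16) and half first cousins through their mothers (r = 1/16).
r = 1/16 + 1/16 = 0.125.

0.125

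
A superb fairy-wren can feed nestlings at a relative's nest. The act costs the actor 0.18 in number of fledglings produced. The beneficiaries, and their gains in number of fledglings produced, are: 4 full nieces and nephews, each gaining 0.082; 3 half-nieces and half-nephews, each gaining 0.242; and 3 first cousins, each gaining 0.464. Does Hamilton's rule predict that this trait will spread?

Yes

Hamilton's rule: the trait is favored when the sum of r·B over every recipient exceeds the actor's cost C.
r to a full niece or nephew = 0.25 (full aunt/uncle↔niece/nephew: two paths of length 3 through the shared grandparent pair: r = 2·(1/2)^3 = 1/4).
r to a half-niece or half-nephew = 1/8 (half-aunt/uncle↔niece/nephew: one path of length 3: r = (1/2)^3 = 1/8).
r to a first cousin = 1/8 (first cousins share one grandparent pair — two paths of length 4: r = 2·(1/2)^4 = 1/8).
Summing one r·B term per recipient: 4·0.25·0.082 + 3·0.125·0.242 + 3·0.125·0.464 = 0.34675.
0.34675 > 0.18: the indirect benefit exceeds the cost.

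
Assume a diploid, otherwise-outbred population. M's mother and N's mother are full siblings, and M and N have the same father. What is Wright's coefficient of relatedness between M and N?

0.375

With two independent routes of shared ancestry, r is the sum of the two contributions.
M and N are related in two ways: first cousins through their mothers (r = 1/8) and half-sibs through their shared father (r = 1/4).
r = 1/8 + 1/4 = 0.375.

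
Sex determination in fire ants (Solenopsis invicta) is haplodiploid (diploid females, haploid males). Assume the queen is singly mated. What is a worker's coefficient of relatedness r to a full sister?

Haplodiploid full sisters inherit their father's entire haploid genome identically (contributing 1/2) and on average half of their mother's contribution (1/2 · 1/2 = 1/4); r = 1/2 + 1/4 = 3/4.

0.75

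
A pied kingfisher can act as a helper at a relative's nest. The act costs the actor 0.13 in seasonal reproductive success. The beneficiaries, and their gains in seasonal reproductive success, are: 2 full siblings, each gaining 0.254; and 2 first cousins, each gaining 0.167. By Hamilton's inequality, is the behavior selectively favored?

Hamilton's rule: the trait is favored when the sum of r·B over every recipient exceeds the actor's cost C.
r to a full sibling = 0.5 (full sibs share both parents — two paths of length 2: r = 2·(1/2)^2 = 1/2).
r to a first cousin = 0.125 (first cousins share one grandparent pair — two paths of length 4: r = 2·(1/2)^4 = 1/8).
Summing one r·B term per recipient: 2·0.5·0.254 + 2·0.125·0.167 = 0.29575.
0.29575 > 0.13: the indirect benefit exceeds the cost.

Yes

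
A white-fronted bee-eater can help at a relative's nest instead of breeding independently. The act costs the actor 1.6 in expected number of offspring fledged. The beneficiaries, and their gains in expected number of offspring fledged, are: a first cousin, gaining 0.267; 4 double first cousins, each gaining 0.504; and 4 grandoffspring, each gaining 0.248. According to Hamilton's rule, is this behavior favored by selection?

Hamilton's rule: the trait is favored when the sum of r·B over every recipient exceeds the actor's cost C.
r to a first cousin = 0.125 (first cousins share one grandparent pair — two paths of length 4: r = 2·(1/2)^4 = 1/8).
r to a double first cousin = 0.25 (double first cousins share both grandparent pairs — four paths of length 4: r = 4·(1/2)^4 = 1/4).
r to a grandoffspring = 0.25 (two parent–offspring links: r = (1/2)^2 = 1/4).
Summing one r·B term per recipient: 1·0.125·0.267 + 4·0.25·0.504 + 4·0.25·0.248 = 0.785375.
0.785375 < 1.6: the indirect benefit is less than the cost.

No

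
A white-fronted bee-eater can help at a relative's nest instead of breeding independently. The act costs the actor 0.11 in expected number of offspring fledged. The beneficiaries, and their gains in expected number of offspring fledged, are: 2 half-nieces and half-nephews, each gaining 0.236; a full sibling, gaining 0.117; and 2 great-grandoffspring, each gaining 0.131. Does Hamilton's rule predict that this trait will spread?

Hamilton's rule: the trait is favored when the sum of r·B over every recipient exceeds the actor's cost C.
r to a half-niece or half-nephew = 1/8 (half-aunt/uncle↔niece/nephew: one path of length 3: r = (1/2)^3 = 1/8).
r to a full sibling = 1/2 (full sibs share both parents — two paths of length 2: r = 2·(1/2)^2 = 1/2).
r to a great-grandoffspring = 1/8 (three parent–offspring links: r = (1/2)^3 = 1/8).
Summing one r·B term per recipient: 2·0.125·0.236 + 1·0.5·0.117 + 2·0.125·0.131 = 0.15025.
0.15025 > 0.11: the indirect benefit exceeds the cost.

Yes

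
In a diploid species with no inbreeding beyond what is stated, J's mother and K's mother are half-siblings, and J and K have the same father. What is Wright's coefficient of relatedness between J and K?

0.3125

Wright's path rule: contributions from independent ancestry routes add.
J and K are related in two ways: half first cousins through their mothers (r = 1/16) and half-sibs through their shared father (r = 1/4).
r = 1/16 + 1/4 = 5/16 = 0.3125.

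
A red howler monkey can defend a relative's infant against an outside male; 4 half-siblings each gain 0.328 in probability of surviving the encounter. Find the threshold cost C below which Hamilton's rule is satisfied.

0.328

r to a half-sibling = 0.25 (half-sibs share one parent — one path of length 2: r = (1/2)^2 = 1/4).
Hamilton's rule: n·r·B > C, so the trait is favored while C < n·r·B = 4·0.25·0.328 = 0.328.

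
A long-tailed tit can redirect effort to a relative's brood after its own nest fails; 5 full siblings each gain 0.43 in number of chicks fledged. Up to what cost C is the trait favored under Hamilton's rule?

1.075

r to a full sibling = 1/2 (full sibs share both parents — two paths of length 2: r = 2·(1/2)^2 = 1/2).
Hamilton's rule: n·r·B > C, so the trait is favored while C < n·r·B = 5·0.5·0.43 = 1.075.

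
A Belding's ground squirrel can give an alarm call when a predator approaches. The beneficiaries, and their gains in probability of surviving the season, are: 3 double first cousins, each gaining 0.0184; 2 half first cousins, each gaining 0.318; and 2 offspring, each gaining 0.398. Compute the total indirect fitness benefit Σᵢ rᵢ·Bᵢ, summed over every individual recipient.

0.45155

r to a double first cousin = 1/4 (double first cousins share both grandparent pairs — four paths of length 4: r = 4·(1/2)^4 = 1/4).
r to a half first cousin = 1/16 (half first cousins share one grandparent — one path of length 4: r = (1/2)^4 = 1/16).
r to an offspring = 0.5 (one parent–offspring link: r = (1/2)^1 = 1/2).
Summing one r·B term per recipient: 3·0.25·0.0184 + 2·0.0625·0.318 + 2·0.5·0.398 = 0.45155.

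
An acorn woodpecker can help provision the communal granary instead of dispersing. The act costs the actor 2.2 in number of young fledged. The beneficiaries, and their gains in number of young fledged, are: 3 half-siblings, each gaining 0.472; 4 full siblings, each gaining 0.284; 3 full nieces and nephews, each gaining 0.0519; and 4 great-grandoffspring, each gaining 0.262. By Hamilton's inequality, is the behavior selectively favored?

No

Hamilton's rule: the trait is favored when the sum of r·B over every recipient exceeds the actor's cost C.
r to a half-sibling = 1/4 (half-sibs share one parent — one path of length 2: r = (1/2)^2 = 1/4).
r to a full sibling = 0.5 (full sibs share both parents — two paths of length 2: r = 2·(1/2)^2 = 1/2).
r to a full niece or nephew = 1/4 (full aunt/uncle↔niece/nephew: two paths of length 3 through the shared grandparent pair: r = 2·(1/2)^3 = 1/4).
r to a great-grandoffspring = 1/8 (three parent–offspring links: r = (1/2)^3 = 1/8).
Summing one r·B term per recipient: 3·0.25·0.472 + 4·0.5·0.284 + 3·0.25·0.0519 + 4·0.125·0.262 = 1.091925.
1.091925 < 2.2: the indirect benefit is less than the cost.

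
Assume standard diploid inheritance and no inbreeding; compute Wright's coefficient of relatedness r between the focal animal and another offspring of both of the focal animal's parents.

0.5

Each parent–offspring link contributes a factor of 1/2, and independent paths through distinct common ancestors add.
Full sibs share both parents — two paths of length 2: r = 2·(1/2)^2 = 1/2.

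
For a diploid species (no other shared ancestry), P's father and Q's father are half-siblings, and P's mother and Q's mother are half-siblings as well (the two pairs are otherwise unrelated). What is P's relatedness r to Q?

0.125

Wright's path rule: contributions from independent ancestry routes add.
P and Q are related in two ways: half first cousins through their fathers (r = 1/16) and half first cousins through their mothers (r = 1/16).
r = 1/16 + 1/16 = 1/8 = 0.125.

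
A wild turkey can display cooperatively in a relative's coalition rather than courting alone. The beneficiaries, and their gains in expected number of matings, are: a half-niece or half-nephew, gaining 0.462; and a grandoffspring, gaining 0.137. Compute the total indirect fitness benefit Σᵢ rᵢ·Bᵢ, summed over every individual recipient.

r to a half-niece or half-nephew = 1/8 (half-aunt/uncle↔niece/nephew: one path of length 3: r = (1/2)^3 = 1/8).
r to a grandoffspring = 1/4 (two parent–offspring links: r = (1/2)^2 = 1/4).
Summing one r·B term per recipient: 1·0.125·0.462 + 1·0.25·0.137 = 0.092.

0.092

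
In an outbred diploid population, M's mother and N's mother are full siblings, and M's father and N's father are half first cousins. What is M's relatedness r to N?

0.140625

With two independent routes of shared ancestry, r is the sum of the two contributions.
M and N are related in two ways: first cousins through their mothers (r = 1/8) and half second cousins through their fathers (r = 1/64).
r = 1/8 + 1/64 = 9/64 = 0.140625.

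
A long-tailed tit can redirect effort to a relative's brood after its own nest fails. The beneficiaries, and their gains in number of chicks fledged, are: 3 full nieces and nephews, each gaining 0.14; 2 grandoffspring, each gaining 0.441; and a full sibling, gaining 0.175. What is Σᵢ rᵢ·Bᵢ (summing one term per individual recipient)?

0.413

r to a full niece or nephew = 1/4 (full aunt/uncle↔niece/nephew: two paths of length 3 through the shared grandparent pair: r = 2·(1/2)^3 = 1/4).
r to a grandoffspring = 1/4 (two parent–offspring links: r = (1/2)^2 = 1/4).
r to a full sibling = 0.5 (full sibs share both parents — two paths of length 2: r = 2·(1/2)^2 = 1/2).
Summing one r·B term per recipient: 3·0.25·0.14 + 2·0.25·0.441 + 1·0.5·0.175 = 0.413.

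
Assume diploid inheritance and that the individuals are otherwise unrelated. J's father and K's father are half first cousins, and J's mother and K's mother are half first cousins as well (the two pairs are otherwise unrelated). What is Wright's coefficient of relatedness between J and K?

Independent pedigree routes through distinct common ancestors add.
J and K are related in two ways: half second cousins through their fathers (r = 1/64) and half second cousins through their mothers (r = 1/64).
r = 1/64 + 1/64 = 0.03125.

0.03125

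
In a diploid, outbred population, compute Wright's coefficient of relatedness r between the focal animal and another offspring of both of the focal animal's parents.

0.5

Each parent–offspring link contributes a factor of 1/2, and independent paths through distinct common ancestors add.
Full sibs share both parents — two paths of length 2: r = 2·(1/2)^2 = 1/2.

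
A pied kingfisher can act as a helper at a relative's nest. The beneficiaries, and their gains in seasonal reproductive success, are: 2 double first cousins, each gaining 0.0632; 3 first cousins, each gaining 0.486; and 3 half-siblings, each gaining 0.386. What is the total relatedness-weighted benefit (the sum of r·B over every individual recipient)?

r to a double first cousin = 0.25 (double first cousins share both grandparent pairs — four paths of length 4: r = 4·(1/2)^4 = 1/4).
r to a first cousin = 1/8 (first cousins share one grandparent pair — two paths of length 4: r = 2·(1/2)^4 = 1/8).
r to a half-sibling = 1/4 (half-sibs share one parent — one path of length 2: r = (1/2)^2 = 1/4).
Summing one r·B term per recipient: 2·0.25·0.0632 + 3·0.125·0.486 + 3·0.25·0.386 = 0.50335.

0.50335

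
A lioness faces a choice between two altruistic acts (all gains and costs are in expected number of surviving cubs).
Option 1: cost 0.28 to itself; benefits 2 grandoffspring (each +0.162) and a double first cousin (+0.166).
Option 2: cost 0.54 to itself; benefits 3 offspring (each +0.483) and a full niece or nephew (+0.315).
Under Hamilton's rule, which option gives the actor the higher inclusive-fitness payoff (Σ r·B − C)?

Option 2

Option 1: r to a grandoffspring = 0.25.
Option 1: r to a double first cousin = 0.25.
Option 1: Σ r·B − C = (2·0.25·0.162 + 1·0.25·0.166) − 0.28 = -0.1575.
Option 2: r to an offspring = 0.5.
Option 2: r to a full niece or nephew = 0.25.
Option 2: Σ r·B − C = (3·0.5·0.483 + 1·0.25·0.315) − 0.54 = 0.26325.
Option 2 has the higher net inclusive-fitness payoff.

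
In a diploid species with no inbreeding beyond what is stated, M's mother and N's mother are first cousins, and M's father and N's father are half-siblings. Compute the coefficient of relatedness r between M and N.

0.09375

Relatedness sums over independent paths through distinct common ancestors.
M and N are related in two ways: second cousins through their mothers (r = 1/32) and half first cousins through their fathers (r = 1/16).
r = 1/32 + 1/16 = 0.09375.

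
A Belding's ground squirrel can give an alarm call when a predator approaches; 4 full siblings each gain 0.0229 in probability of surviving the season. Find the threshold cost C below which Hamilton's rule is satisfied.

r to a full sibling = 1/2 (full sibs share both parents — two paths of length 2: r = 2·(1/2)^2 = 1/2).
Hamilton's rule: n·r·B > C, so the trait is favored while C < n·r·B = 4·0.5·0.0229 = 0.0458.

0.0458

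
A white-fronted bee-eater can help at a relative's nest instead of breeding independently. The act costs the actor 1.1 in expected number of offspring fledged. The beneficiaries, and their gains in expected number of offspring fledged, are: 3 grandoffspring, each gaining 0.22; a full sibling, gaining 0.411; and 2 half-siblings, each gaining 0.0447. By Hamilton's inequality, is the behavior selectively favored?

No

Hamilton's rule: the trait is favored when the sum of r·B over every recipient exceeds the actor's cost C.
r to a grandoffspring = 0.25 (two parent–offspring links: r = (1/2)^2 = 1/4).
r to a full sibling = 1/2 (full sibs share both parents — two paths of length 2: r = 2·(1/2)^2 = 1/2).
r to a half-sibling = 0.25 (half-sibs share one parent — one path of length 2: r = (1/2)^2 = 1/4).
Summing one r·B term per recipient: 3·0.25·0.22 + 1·0.5·0.411 + 2·0.25·0.0447 = 0.39285.
0.39285 < 1.1: the indirect benefit is less than the cost.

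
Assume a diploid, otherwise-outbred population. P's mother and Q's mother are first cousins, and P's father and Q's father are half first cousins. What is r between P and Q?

Independent pedigree routes through distinct common ancestors add.
P and Q are related in two ways: second cousins through their mothers (r = 1/32) and half second cousins through their fathers (r = 1/64).
r = 1/32 + 1/64 = 3/64 = 0.046875.

0.046875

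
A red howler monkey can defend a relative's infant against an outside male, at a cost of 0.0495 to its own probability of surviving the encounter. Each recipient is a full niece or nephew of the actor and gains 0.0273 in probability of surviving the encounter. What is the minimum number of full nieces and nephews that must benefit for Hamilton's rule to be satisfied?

r to a full niece or nephew = 1/4 (full aunt/uncle↔niece/nephew: two paths of length 3 through the shared grandparent pair: r = 2·(1/2)^3 = 1/4).
Hamilton's rule: n·r·B > C  ⇒  n > C/(r·B) = 0.0495/(0.25·0.0273) = 7.253.
The smallest integer exceeding 7.253 is 8.

8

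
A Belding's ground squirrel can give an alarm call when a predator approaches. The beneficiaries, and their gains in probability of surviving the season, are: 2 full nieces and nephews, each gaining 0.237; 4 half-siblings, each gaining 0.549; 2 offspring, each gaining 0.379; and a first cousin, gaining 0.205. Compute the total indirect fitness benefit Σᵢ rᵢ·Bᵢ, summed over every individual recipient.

r to a full niece or nephew = 0.25 (full aunt/uncle↔niece/nephew: two paths of length 3 through the shared grandparent pair: r = 2·(1/2)^3 = 1/4).
r to a half-sibling = 1/4 (half-sibs share one parent — one path of length 2: r = (1/2)^2 = 1/4).
r to an offspring = 0.5 (one parent–offspring link: r = (1/2)^1 = 1/2).
r to a first cousin = 0.125 (first cousins share one grandparent pair — two paths of length 4: r = 2·(1/2)^4 = 1/8).
Summing one r·B term per recipient: 2·0.25·0.237 + 4·0.25·0.549 + 2·0.5·0.379 + 1·0.125·0.205 = 1.072125.

1.072125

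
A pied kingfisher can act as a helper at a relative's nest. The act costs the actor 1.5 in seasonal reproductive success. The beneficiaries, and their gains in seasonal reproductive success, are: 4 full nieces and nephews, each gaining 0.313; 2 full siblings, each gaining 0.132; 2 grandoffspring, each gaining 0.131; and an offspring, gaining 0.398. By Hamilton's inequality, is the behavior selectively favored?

Hamilton's rule: the trait is favored when the sum of r·B over every recipient exceeds the actor's cost C.
r to a full niece or nephew = 1/4 (full aunt/uncle↔niece/nephew: two paths of length 3 through the shared grandparent pair: r = 2·(1/2)^3 = 1/4).
r to a full sibling = 0.5 (full sibs share both parents — two paths of length 2: r = 2·(1/2)^2 = 1/2).
r to a grandoffspring = 1/4 (two parent–offspring links: r = (1/2)^2 = 1/4).
r to an offspring = 0.5 (one parent–offspring link: r = (1/2)^1 = 1/2).
Summing one r·B term per recipient: 4·0.25·0.313 + 2·0.5·0.132 + 2·0.25·0.131 + 1·0.5·0.398 = 0.7095.
0.7095 < 1.5: the indirect benefit is less than the cost.

No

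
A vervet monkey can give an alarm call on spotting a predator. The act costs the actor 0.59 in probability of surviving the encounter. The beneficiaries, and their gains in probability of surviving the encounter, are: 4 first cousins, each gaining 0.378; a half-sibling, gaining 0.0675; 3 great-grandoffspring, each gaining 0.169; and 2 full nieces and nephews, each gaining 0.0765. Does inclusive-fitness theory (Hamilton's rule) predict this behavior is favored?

Hamilton's rule: the trait is favored when the sum of r·B over every recipient exceeds the actor's cost C.
r to a first cousin = 0.125 (first cousins share one grandparent pair — two paths of length 4: r = 2·(1/2)^4 = 1/8).
r to a half-sibling = 0.25 (half-sibs share one parent — one path of length 2: r = (1/2)^2 = 1/4).
r to a great-grandoffspring = 0.125 (three parent–offspring links: r = (1/2)^3 = 1/8).
r to a full niece or nephew = 1/4 (full aunt/uncle↔niece/nephew: two paths of length 3 through the shared grandparent pair: r = 2·(1/2)^3 = 1/4).
Summing one r·B term per recipient: 4·0.125·0.378 + 1·0.25·0.0675 + 3·0.125·0.169 + 2·0.25·0.0765 = 0.3075.
0.3075 < 0.59: the indirect benefit is less than the cost.

No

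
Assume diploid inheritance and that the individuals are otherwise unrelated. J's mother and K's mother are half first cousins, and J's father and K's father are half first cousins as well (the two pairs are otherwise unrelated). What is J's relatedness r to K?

0.03125

With two independent routes of shared ancestry, r is the sum of the two contributions.
J and K are related in two ways: half second cousins through their mothers (r = 1/64) and half second cousins through their fathers (r = 1/64).
r = 1/64 + 1/64 = 0.03125.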